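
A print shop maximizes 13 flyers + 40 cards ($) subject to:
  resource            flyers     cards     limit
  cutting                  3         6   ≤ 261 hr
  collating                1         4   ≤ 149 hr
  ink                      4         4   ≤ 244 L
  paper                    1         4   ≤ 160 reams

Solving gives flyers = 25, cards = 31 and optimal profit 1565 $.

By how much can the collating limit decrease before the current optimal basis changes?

10

Binding constraints: cutting, collating. The basis is B = [[3,6],[1,4]] with det 6.
Per unit decrease in collating, x* moves by d = (1, -0.5).
The basis stays optimal until ink becomes binding; allowable decrease = 10 hr.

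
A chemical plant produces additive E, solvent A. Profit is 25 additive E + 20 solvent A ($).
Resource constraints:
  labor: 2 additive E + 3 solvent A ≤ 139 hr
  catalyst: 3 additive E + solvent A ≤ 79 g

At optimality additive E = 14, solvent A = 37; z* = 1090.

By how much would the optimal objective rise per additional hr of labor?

5

At the optimum: labor uses 139 of 139 (binding); catalyst uses 79 of 79 (binding).
Dual feasibility on the basic columns requires 2·y_labor + 3·y_catalyst = 25, 3·y_labor + 1·y_catalyst = 20.
→ y_labor = 5 and y_catalyst = 5.
Shadow price of labor = 5.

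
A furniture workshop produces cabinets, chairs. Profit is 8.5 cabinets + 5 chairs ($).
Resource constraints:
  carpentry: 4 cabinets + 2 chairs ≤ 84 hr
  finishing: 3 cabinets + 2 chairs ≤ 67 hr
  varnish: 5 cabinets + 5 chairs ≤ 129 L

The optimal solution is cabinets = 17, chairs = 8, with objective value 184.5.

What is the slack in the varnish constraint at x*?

4

varnish used = 5·17 + 5·8 = 125; slack = 129 − 125 = 4.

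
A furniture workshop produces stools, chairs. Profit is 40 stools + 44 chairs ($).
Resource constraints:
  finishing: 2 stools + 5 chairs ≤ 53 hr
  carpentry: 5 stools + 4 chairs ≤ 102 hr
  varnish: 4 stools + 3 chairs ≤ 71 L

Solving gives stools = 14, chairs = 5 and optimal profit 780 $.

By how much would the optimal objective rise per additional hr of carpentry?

Check each constraint at x*: finishing 53/53 (tight); carpentry 90/102 (slack 12); varnish 71/71 (tight).
Since carpentry is not tight, its dual is 0.
From A_Bᵀ y = c: 2·y_finishing + 4·y_varnish = 40; 5·y_finishing + 3·y_varnish = 44.
Solving: y_finishing = 4, y_varnish = 8.
Shadow price of carpentry = 0.

0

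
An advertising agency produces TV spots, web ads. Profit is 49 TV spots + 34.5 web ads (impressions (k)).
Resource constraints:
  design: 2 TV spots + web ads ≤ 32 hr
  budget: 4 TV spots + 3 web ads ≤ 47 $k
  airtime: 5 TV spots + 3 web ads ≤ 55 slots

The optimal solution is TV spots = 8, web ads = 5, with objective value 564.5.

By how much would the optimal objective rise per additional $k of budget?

8.5

At the optimum: design uses 21 of 32 (slack = 11); budget uses 47 of 47 (binding); airtime uses 55 of 55 (binding).
Slack constraints have shadow price 0 (complementary slackness).
Dual feasibility on the basic columns requires 4·y_budget + 5·y_airtime = 49, 3·y_budget + 3·y_airtime = 34.5.
This yields shadow prices y_budget = 8.5, y_airtime = 3.
Shadow price of budget = 8.5.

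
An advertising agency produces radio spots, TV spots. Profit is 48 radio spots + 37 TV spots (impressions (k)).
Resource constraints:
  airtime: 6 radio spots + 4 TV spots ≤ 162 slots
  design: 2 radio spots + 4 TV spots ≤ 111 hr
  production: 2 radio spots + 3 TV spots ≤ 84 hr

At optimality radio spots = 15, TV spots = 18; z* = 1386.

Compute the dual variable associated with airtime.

Binding: airtime and production. Non-binding: design (9 unused).
Since design is not tight, its dual is 0.
The binding rows give the dual system: 6·y_airtime + 2·y_production = 48 and 4·y_airtime + 3·y_production = 37.
→ y_airtime = 7 and y_production = 3.
Shadow price of airtime = 7.

7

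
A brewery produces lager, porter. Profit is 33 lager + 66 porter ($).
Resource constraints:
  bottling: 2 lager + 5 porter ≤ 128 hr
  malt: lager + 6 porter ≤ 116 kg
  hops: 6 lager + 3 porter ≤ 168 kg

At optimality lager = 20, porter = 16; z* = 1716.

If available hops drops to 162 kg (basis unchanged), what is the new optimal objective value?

At the optimum: bottling uses 120 of 128 (slack = 8); malt uses 116 of 116 (binding); hops uses 168 of 168 (binding).
Slack constraints have shadow price 0 (complementary slackness).
From A_Bᵀ y = c: 1·y_malt + 6·y_hops = 33; 6·y_malt + 3·y_hops = 66.
Solving: y_malt = 9, y_hops = 4.
Δz = y_hops·Δb = 4 × (-6) = -24, so new z* = 1716 − 24 = 1692.

1692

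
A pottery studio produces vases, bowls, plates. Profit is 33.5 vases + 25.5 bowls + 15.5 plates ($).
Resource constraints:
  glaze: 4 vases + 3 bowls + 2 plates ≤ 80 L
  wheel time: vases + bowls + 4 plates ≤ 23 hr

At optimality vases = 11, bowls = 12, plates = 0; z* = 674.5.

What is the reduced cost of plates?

-6.5

Both glaze and wheel time are binding at x*.
From A_Bᵀ y = c: 4·y_glaze + 1·y_wheel time = 33.5; 3·y_glaze + 1·y_wheel time = 25.5.
→ y_glaze = 8 and y_wheel time = 1.5.
Reduced cost of plates: c₃ − yᵀa₃ = 15.5 − (8·2 + 1.5·4) = 15.5 − 22 = -6.5.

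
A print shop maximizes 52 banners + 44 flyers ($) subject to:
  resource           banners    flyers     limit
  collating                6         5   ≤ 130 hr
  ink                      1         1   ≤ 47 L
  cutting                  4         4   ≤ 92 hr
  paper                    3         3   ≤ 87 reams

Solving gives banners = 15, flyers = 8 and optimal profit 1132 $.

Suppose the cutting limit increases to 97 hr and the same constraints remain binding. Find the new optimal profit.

1137

Check each constraint at x*: collating 130/130 (tight); ink 23/47 (slack 24); cutting 92/92 (tight); paper 69/87 (slack 18).
Since ink, paper are not tight, their duals are 0.
The binding rows give the dual system: 6·y_collating + 4·y_cutting = 52 and 5·y_collating + 4·y_cutting = 44.
Solving: y_collating = 8, y_cutting = 1.
Δz = y_cutting·Δb = 1 × (5) = 5, so new z* = 1132 + 5 = 1137.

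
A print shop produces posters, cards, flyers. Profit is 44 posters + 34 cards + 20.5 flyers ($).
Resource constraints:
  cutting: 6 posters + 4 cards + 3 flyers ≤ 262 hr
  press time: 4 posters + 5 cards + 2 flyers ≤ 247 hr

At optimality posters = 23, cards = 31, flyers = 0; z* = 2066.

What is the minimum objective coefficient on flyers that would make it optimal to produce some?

Check each constraint at x*: cutting 262/262 (tight); press time 247/247 (tight).
The binding rows give the dual system: 6·y_cutting + 4·y_press time = 44 and 4·y_cutting + 5·y_press time = 34.
This yields shadow prices y_cutting = 6, y_press time = 2.
flyers enters the basis when its profit ≥ yᵀa₃ = 6·3 + 2·2 = 22.

22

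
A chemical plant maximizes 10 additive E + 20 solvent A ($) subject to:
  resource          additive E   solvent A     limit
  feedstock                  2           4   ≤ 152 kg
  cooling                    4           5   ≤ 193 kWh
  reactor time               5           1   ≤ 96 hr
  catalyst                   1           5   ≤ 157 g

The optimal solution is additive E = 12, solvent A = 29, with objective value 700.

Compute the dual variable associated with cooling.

2

At the optimum: feedstock uses 140 of 152 (slack = 12); cooling uses 193 of 193 (binding); reactor time uses 89 of 96 (slack = 7); catalyst uses 157 of 157 (binding).
Slack constraints have shadow price 0 (complementary slackness).
From A_Bᵀ y = c: 4·y_cooling + 1·y_catalyst = 10; 5·y_cooling + 5·y_catalyst = 20.
→ y_cooling = 2 and y_catalyst = 2.
Shadow price of cooling = 2.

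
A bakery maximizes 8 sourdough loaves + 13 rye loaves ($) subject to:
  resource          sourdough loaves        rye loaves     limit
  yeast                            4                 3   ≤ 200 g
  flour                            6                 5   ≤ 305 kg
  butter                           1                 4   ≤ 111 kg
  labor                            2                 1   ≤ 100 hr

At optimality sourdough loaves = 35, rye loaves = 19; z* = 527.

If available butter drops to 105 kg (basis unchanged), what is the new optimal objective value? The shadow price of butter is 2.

515

Δb = -6, so new z* = 527 + (2)·(-6) = 527 − 12 = 515.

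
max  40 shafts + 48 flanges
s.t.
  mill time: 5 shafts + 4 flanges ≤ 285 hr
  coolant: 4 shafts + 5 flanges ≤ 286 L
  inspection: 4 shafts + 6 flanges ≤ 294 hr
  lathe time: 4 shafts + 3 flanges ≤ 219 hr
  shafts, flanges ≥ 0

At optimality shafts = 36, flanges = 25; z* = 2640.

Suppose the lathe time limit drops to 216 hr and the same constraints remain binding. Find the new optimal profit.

Check each constraint at x*: mill time 280/285 (slack 5); coolant 269/286 (slack 17); inspection 294/294 (tight); lathe time 219/219 (tight).
Since mill time, coolant are not tight, their duals are 0.
Dual feasibility on the basic columns requires 4·y_inspection + 4·y_lathe time = 40, 6·y_inspection + 3·y_lathe time = 48.
→ y_inspection = 6 and y_lathe time = 4.
Δz = y_lathe time·Δb = 4 × (-3) = -12, so new z* = 2640 − 12 = 2628.

2628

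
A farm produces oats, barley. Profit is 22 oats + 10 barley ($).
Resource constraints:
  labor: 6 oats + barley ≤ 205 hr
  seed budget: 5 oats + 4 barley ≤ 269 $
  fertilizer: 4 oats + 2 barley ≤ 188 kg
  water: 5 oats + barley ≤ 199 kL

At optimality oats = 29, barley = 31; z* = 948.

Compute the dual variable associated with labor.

2

Binding: labor and seed budget. Non-binding: fertilizer (10 unused), water (23 unused).
Since fertilizer, water are not tight, their duals are 0.
The binding rows give the dual system: 6·y_labor + 5·y_seed budget = 22 and 1·y_labor + 4·y_seed budget = 10.
Solving: y_labor = 2, y_seed budget = 2.
Shadow price of labor = 2.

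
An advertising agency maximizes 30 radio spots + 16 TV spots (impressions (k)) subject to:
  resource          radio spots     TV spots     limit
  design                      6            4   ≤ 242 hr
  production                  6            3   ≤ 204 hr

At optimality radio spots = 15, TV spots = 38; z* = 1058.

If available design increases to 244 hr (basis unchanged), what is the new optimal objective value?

At the optimum: design uses 242 of 242 (binding); production uses 204 of 204 (binding).
From A_Bᵀ y = c: 6·y_design + 6·y_production = 30; 4·y_design + 3·y_production = 16.
→ y_design = 1 and y_production = 4.
Δz = y_design·Δb = 1 × (2) = 2, so new z* = 1058 + 2 = 1060.

1060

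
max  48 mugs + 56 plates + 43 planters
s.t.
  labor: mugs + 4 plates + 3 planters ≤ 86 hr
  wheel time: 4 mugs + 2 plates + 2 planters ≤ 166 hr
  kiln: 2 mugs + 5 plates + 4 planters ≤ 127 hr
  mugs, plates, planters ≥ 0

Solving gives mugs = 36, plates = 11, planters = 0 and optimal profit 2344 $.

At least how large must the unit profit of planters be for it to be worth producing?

48

Check each constraint at x*: labor 80/86 (slack 6); wheel time 166/166 (tight); kiln 127/127 (tight).
By complementary slackness, y = 0 for the non-binding constraint.
From A_Bᵀ y = c: 4·y_wheel time + 2·y_kiln = 48; 2·y_wheel time + 5·y_kiln = 56.
→ y_wheel time = 8 and y_kiln = 8.
planters enters the basis when its profit ≥ yᵀa₃ = 8·2 + 8·4 = 48.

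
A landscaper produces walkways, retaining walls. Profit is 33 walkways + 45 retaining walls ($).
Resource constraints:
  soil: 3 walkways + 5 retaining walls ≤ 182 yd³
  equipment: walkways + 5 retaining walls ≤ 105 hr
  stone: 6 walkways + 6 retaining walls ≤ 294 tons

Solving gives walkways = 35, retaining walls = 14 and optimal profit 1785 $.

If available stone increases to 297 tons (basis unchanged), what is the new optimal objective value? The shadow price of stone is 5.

Δb = 3, so new z* = 1785 + (5)·(3) = 1785 + 15 = 1800.

1800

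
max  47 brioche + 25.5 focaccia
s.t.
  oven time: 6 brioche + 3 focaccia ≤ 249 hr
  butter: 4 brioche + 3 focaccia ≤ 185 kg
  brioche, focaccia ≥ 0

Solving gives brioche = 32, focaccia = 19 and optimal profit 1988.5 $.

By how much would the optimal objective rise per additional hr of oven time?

6.5

Both oven time and butter are binding at x*.
Dual feasibility on the basic columns requires 6·y_oven time + 4·y_butter = 47, 3·y_oven time + 3·y_butter = 25.5.
Solving: y_oven time = 6.5, y_butter = 2.
Shadow price of oven time = 6.5.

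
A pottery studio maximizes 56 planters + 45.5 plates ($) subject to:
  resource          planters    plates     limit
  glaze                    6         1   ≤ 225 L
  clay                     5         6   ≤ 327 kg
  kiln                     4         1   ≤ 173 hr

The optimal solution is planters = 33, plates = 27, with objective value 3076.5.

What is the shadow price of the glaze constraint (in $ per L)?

3.5

At the optimum: glaze uses 225 of 225 (binding); clay uses 327 of 327 (binding); kiln uses 159 of 173 (slack = 14).
Since kiln is not tight, its dual is 0.
From A_Bᵀ y = c: 6·y_glaze + 5·y_clay = 56; 1·y_glaze + 6·y_clay = 45.5.
This yields shadow prices y_glaze = 3.5, y_clay = 7.
Shadow price of glaze = 3.5.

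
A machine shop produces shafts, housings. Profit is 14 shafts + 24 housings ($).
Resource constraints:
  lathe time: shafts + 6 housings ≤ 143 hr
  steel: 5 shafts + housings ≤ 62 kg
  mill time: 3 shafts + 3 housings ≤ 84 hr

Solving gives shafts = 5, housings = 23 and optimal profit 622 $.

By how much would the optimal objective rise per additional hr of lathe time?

Binding: lathe time and mill time. Non-binding: steel (14 unused).
By complementary slackness, y = 0 for the non-binding constraint.
Dual feasibility on the basic columns requires 1·y_lathe time + 3·y_mill time = 14, 6·y_lathe time + 3·y_mill time = 24.
→ y_lathe time = 2 and y_mill time = 4.
Shadow price of lathe time = 2.

2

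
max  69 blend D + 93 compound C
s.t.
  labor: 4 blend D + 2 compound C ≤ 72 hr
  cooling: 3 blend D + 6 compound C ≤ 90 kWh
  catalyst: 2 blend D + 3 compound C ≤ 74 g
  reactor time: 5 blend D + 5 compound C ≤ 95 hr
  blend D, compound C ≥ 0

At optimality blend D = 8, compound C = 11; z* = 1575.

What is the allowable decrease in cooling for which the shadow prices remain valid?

Binding constraints: cooling, reactor time. The basis is B = [[3,6],[5,5]] with det -15.
Per unit decrease in cooling, x* moves by d = (0.3333, -0.3333).
The basis stays optimal until labor becomes binding; allowable decrease = 27 kWh.

27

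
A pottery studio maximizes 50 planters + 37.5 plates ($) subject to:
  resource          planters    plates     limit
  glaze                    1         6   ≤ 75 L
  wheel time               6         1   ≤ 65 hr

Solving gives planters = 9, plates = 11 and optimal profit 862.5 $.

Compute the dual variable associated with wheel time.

7.5

Both glaze and wheel time are binding at x*.
The binding rows give the dual system: 1·y_glaze + 6·y_wheel time = 50 and 6·y_glaze + 1·y_wheel time = 37.5.
Solving: y_glaze = 5, y_wheel time = 7.5.
Shadow price of wheel time = 7.5.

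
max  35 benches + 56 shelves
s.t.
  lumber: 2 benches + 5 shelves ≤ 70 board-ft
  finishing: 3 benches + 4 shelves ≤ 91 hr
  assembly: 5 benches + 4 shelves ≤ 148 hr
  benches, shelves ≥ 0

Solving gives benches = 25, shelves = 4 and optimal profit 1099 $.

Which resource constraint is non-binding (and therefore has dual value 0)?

assembly

lumber: 70/70 (binding)
finishing: 91/91 (binding)
assembly: 141/148 (slack 7)
By complementary slackness, a constraint with positive slack has shadow price 0 → assembly.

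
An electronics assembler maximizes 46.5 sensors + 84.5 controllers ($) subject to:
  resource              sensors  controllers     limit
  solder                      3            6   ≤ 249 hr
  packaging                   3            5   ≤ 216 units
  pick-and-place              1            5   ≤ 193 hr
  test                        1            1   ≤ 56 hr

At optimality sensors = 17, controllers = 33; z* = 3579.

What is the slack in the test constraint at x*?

test used = 1·17 + 1·33 = 50; slack = 56 − 50 = 6.

6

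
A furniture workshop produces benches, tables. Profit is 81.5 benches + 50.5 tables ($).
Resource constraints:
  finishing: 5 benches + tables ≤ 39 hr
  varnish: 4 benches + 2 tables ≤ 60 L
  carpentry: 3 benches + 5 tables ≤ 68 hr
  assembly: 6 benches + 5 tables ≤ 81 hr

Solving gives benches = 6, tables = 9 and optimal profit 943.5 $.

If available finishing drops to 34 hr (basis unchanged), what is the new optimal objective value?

Binding: finishing and assembly. Non-binding: varnish (18 unused), carpentry (5 unused).
Since varnish, carpentry are not tight, their duals are 0.
The binding rows give the dual system: 5·y_finishing + 6·y_assembly = 81.5 and 1·y_finishing + 5·y_assembly = 50.5.
Solving: y_finishing = 5.5, y_assembly = 9.
Δz = y_finishing·Δb = 5.5 × (-5) = -27.5, so new z* = 943.5 − 27.5 = 916.

916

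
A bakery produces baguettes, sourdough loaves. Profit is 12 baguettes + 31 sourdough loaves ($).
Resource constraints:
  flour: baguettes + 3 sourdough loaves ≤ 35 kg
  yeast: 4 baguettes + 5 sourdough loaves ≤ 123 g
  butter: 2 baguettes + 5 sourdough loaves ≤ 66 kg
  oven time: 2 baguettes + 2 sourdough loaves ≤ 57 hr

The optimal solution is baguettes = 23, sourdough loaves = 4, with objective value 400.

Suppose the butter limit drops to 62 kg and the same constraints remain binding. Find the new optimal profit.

At the optimum: flour uses 35 of 35 (binding); yeast uses 112 of 123 (slack = 11); butter uses 66 of 66 (binding); oven time uses 54 of 57 (slack = 3).
Since yeast, oven time are not tight, their duals are 0.
The binding rows give the dual system: 1·y_flour + 2·y_butter = 12 and 3·y_flour + 5·y_butter = 31.
Solving: y_flour = 2, y_butter = 5.
Δz = y_butter·Δb = 5 × (-4) = -20, so new z* = 400 − 20 = 380.

380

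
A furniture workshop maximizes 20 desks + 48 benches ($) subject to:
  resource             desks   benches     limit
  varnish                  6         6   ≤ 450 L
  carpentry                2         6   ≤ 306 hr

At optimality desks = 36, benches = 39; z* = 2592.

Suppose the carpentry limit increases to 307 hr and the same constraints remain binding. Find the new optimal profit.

Check each constraint at x*: varnish 450/450 (tight); carpentry 306/306 (tight).
From A_Bᵀ y = c: 6·y_varnish + 2·y_carpentry = 20; 6·y_varnish + 6·y_carpentry = 48.
Solving: y_varnish = 1, y_carpentry = 7.
Δz = y_carpentry·Δb = 7 × (1) = 7, so new z* = 2592 + 7 = 2599.

2599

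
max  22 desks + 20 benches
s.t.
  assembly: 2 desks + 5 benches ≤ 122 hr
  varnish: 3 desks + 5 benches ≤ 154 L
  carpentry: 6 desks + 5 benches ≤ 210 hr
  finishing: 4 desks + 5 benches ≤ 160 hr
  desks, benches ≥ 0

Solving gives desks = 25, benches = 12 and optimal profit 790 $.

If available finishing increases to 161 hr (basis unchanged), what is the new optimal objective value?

791

Binding: carpentry and finishing. Non-binding: assembly (12 unused), varnish (19 unused).
Slack constraints have shadow price 0 (complementary slackness).
Dual feasibility on the basic columns requires 6·y_carpentry + 4·y_finishing = 22, 5·y_carpentry + 5·y_finishing = 20.
Solving: y_carpentry = 3, y_finishing = 1.
Δz = y_finishing·Δb = 1 × (1) = 1, so new z* = 790 + 1 = 791.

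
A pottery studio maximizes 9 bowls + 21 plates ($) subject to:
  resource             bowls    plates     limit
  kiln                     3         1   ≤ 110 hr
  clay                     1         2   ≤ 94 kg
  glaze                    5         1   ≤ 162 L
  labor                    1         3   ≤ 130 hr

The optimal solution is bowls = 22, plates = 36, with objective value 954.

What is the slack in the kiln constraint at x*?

8

kiln used = 3·22 + 1·36 = 102; slack = 110 − 102 = 8.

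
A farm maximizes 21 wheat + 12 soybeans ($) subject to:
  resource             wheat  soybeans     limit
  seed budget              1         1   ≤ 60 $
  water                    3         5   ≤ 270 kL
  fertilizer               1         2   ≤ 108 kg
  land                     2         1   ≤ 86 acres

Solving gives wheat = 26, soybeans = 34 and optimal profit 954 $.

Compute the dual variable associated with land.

Check each constraint at x*: seed budget 60/60 (tight); water 248/270 (slack 22); fertilizer 94/108 (slack 14); land 86/86 (tight).
By complementary slackness, y = 0 for the non-binding constraints.
From A_Bᵀ y = c: 1·y_seed budget + 2·y_land = 21; 1·y_seed budget + 1·y_land = 12.
→ y_seed budget = 3 and y_land = 9.
Shadow price of land = 9.

9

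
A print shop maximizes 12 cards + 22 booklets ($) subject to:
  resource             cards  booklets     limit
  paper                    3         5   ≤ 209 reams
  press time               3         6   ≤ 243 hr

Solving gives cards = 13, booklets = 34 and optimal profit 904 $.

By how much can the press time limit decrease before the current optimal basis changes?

34

Binding constraints: paper, press time. The basis is B = [[3,5],[3,6]] with det 3.
Per unit decrease in press time, x* moves by d = (1.6667, -1).
The basis stays optimal until booklets reaches 0; allowable decrease = 34 hr.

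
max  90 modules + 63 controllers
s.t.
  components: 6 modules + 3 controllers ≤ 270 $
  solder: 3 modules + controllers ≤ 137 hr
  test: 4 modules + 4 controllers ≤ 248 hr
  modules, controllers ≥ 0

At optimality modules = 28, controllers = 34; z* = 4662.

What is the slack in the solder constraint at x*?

19

solder used = 3·28 + 1·34 = 118; slack = 137 − 118 = 19.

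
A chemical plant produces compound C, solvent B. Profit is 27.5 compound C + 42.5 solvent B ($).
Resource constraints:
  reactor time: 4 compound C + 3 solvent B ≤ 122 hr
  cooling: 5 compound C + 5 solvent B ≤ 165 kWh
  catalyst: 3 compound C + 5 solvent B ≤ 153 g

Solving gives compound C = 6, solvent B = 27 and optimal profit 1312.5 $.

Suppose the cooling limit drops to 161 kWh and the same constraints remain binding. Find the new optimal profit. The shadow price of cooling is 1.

Δb = -4, so new z* = 1312.5 + (1)·(-4) = 1312.5 − 4 = 1308.5.

1308.5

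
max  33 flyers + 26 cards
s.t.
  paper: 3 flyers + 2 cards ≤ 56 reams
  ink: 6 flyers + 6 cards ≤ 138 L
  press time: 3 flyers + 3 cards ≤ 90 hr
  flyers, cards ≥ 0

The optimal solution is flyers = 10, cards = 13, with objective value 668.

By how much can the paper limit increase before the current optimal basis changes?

Binding constraints: paper, ink. The basis is B = [[3,2],[6,6]] with det 6.
Per unit increase in paper, x* moves by d = (1, -1).
The basis stays optimal until cards reaches 0; allowable increase = 13 reams.

13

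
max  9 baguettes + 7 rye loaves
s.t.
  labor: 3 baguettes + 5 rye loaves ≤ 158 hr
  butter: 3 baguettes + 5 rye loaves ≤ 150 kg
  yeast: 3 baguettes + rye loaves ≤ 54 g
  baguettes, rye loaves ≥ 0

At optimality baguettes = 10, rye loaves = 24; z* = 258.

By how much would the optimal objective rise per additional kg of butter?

1

Check each constraint at x*: labor 150/158 (slack 8); butter 150/150 (tight); yeast 54/54 (tight).
By complementary slackness, y = 0 for the non-binding constraint.
From A_Bᵀ y = c: 3·y_butter + 3·y_yeast = 9; 5·y_butter + 1·y_yeast = 7.
→ y_butter = 1 and y_yeast = 2.
Shadow price of butter = 1.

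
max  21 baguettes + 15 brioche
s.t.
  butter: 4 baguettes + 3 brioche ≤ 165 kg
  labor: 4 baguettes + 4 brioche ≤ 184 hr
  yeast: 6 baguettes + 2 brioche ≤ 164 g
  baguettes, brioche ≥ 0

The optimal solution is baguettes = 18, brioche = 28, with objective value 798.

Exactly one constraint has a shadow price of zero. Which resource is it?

butter

butter: 156/165 (slack 9)
labor: 184/184 (binding)
yeast: 164/164 (binding)
By complementary slackness, a constraint with positive slack has shadow price 0 → butter.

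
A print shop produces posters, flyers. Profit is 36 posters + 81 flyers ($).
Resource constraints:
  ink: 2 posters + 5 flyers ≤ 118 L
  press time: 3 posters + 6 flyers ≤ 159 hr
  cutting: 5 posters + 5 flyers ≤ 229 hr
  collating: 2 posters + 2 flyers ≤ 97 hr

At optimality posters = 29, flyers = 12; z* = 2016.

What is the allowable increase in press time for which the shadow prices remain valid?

Binding constraints: ink, press time. The basis is B = [[2,5],[3,6]] with det -3.
Per unit increase in press time, x* moves by d = (1.6667, -0.6667).
The basis stays optimal until cutting becomes binding; allowable increase = 4.8 hr.

4.8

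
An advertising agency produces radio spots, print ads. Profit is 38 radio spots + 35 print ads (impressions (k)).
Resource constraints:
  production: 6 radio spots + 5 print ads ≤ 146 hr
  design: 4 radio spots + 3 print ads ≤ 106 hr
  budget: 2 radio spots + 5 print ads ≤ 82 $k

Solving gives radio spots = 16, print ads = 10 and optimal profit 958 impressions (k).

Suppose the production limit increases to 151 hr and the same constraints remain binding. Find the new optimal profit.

988

Binding: production and budget. Non-binding: design (12 unused).
Since design is not tight, its dual is 0.
Dual feasibility on the basic columns requires 6·y_production + 2·y_budget = 38, 5·y_production + 5·y_budget = 35.
This yields shadow prices y_production = 6, y_budget = 1.
Δz = y_production·Δb = 6 × (5) = 30, so new z* = 958 + 30 = 988.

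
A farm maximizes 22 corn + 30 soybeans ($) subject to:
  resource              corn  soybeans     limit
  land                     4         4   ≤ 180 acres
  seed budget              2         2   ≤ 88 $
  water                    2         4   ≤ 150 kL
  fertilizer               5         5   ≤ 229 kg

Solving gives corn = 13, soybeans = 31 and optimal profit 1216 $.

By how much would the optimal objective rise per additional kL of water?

Binding: seed budget and water. Non-binding: land (4 unused), fertilizer (9 unused).
By complementary slackness, y = 0 for the non-binding constraints.
The binding rows give the dual system: 2·y_seed budget + 2·y_water = 22 and 2·y_seed budget + 4·y_water = 30.
→ y_seed budget = 7 and y_water = 4.
Shadow price of water = 4.

4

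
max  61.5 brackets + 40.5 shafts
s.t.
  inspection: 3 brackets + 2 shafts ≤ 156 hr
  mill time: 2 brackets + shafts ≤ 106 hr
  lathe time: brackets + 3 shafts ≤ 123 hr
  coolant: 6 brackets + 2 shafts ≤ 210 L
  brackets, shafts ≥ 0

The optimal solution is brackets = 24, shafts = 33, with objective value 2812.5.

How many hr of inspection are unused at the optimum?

inspection used = 3·24 + 2·33 = 138; slack = 156 − 138 = 18.

18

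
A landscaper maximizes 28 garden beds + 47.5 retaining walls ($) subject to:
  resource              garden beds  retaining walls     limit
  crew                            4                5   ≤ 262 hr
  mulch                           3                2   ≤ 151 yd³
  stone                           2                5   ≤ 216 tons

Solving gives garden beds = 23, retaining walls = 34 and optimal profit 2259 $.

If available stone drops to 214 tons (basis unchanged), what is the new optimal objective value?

2249

Check each constraint at x*: crew 262/262 (tight); mulch 137/151 (slack 14); stone 216/216 (tight).
By complementary slackness, y = 0 for the non-binding constraint.
Dual feasibility on the basic columns requires 4·y_crew + 2·y_stone = 28, 5·y_crew + 5·y_stone = 47.5.
→ y_crew = 4.5 and y_stone = 5.
Δz = y_stone·Δb = 5 × (-2) = -10, so new z* = 2259 − 10 = 2249.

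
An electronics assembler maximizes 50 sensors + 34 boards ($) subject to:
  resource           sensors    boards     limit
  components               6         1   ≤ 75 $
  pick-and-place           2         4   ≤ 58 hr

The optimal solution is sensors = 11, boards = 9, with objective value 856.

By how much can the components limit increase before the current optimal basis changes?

99

Binding constraints: components, pick-and-place. The basis is B = [[6,1],[2,4]] with det 22.
Per unit increase in components, x* moves by d = (0.1818, -0.0909).
The basis stays optimal until boards reaches 0; allowable increase = 99 $.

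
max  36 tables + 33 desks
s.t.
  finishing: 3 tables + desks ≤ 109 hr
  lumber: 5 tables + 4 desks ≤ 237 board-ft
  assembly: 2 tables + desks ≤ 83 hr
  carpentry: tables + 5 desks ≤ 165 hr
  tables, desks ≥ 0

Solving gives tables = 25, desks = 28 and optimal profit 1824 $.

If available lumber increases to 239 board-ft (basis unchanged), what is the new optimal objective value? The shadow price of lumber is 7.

1838

Δb = 2, so new z* = 1824 + (7)·(2) = 1824 + 14 = 1838.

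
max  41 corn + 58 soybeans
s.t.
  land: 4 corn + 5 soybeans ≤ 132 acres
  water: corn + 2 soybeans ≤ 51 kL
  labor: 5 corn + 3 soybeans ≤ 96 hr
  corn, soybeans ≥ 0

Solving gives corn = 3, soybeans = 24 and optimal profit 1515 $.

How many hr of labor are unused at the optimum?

labor used = 5·3 + 3·24 = 87; slack = 96 − 87 = 9.

9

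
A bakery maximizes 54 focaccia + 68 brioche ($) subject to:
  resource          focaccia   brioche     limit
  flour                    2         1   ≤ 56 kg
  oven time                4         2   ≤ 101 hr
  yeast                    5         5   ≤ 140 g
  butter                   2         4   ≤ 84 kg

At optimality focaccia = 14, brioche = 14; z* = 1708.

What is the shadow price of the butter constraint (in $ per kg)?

7

Check each constraint at x*: flour 42/56 (slack 14); oven time 84/101 (slack 17); yeast 140/140 (tight); butter 84/84 (tight).
Since flour, oven time are not tight, their duals are 0.
The binding rows give the dual system: 5·y_yeast + 2·y_butter = 54 and 5·y_yeast + 4·y_butter = 68.
This yields shadow prices y_yeast = 8, y_butter = 7.
Shadow price of butter = 7.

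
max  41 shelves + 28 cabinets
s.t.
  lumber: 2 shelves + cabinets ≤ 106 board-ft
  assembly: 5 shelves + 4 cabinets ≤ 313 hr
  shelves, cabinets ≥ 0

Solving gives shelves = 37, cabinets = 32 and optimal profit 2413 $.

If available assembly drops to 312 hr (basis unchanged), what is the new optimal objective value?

Both lumber and assembly are binding at x*.
The binding rows give the dual system: 2·y_lumber + 5·y_assembly = 41 and 1·y_lumber + 4·y_assembly = 28.
This yields shadow prices y_lumber = 8, y_assembly = 5.
Δz = y_assembly·Δb = 5 × (-1) = -5, so new z* = 2413 − 5 = 2408.

2408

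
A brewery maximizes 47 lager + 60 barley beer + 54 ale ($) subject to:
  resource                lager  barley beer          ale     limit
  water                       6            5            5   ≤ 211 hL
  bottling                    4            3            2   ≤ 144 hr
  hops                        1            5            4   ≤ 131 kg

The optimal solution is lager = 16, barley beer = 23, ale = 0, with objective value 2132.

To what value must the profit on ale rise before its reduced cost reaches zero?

Binding: water and hops. Non-binding: bottling (11 unused).
Since bottling is not tight, its dual is 0.
From A_Bᵀ y = c: 6·y_water + 1·y_hops = 47; 5·y_water + 5·y_hops = 60.
This yields shadow prices y_water = 7, y_hops = 5.
ale enters the basis when its profit ≥ yᵀa₃ = 7·5 + 5·4 = 55.

55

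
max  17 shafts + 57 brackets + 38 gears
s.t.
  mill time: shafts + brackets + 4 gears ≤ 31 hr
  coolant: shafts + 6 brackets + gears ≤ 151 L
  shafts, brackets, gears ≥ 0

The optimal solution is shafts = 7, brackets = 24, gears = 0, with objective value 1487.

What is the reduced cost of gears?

-6

Check each constraint at x*: mill time 31/31 (tight); coolant 151/151 (tight).
Dual feasibility on the basic columns requires 1·y_mill time + 1·y_coolant = 17, 1·y_mill time + 6·y_coolant = 57.
→ y_mill time = 9 and y_coolant = 8.
Reduced cost of gears: c₃ − yᵀa₃ = 38 − (9·4 + 8·1) = 38 − 44 = -6.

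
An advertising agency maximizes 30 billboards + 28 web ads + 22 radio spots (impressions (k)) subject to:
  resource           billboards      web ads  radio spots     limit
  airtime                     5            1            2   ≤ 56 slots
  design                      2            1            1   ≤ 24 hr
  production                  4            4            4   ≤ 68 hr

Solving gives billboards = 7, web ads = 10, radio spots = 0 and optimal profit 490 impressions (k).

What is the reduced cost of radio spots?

At the optimum: airtime uses 45 of 56 (slack = 11); design uses 24 of 24 (binding); production uses 68 of 68 (binding).
Slack constraints have shadow price 0 (complementary slackness).
The binding rows give the dual system: 2·y_design + 4·y_production = 30 and 1·y_design + 4·y_production = 28.
This yields shadow prices y_design = 2, y_production = 6.5.
Reduced cost of radio spots: c₃ − yᵀa₃ = 22 − (2·1 + 6.5·4) = 22 − 28 = -6.

-6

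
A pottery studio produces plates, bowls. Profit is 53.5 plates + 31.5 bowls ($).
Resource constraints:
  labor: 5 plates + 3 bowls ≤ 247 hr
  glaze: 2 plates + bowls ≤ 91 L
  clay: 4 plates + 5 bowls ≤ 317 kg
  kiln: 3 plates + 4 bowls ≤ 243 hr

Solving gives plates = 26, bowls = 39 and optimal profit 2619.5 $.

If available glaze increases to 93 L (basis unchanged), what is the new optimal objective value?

At the optimum: labor uses 247 of 247 (binding); glaze uses 91 of 91 (binding); clay uses 299 of 317 (slack = 18); kiln uses 234 of 243 (slack = 9).
Slack constraints have shadow price 0 (complementary slackness).
From A_Bᵀ y = c: 5·y_labor + 2·y_glaze = 53.5; 3·y_labor + 1·y_glaze = 31.5.
This yields shadow prices y_labor = 9.5, y_glaze = 3.
Δz = y_glaze·Δb = 3 × (2) = 6, so new z* = 2619.5 + 6 = 2625.5.

2625.5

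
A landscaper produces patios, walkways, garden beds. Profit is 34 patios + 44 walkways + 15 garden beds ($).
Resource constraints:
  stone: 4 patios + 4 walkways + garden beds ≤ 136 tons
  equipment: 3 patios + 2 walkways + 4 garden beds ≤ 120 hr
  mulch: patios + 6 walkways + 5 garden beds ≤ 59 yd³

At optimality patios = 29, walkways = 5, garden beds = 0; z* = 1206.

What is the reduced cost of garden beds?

-3

At the optimum: stone uses 136 of 136 (binding); equipment uses 97 of 120 (slack = 23); mulch uses 59 of 59 (binding).
By complementary slackness, y = 0 for the non-binding constraint.
Dual feasibility on the basic columns requires 4·y_stone + 1·y_mulch = 34, 4·y_stone + 6·y_mulch = 44.
Solving: y_stone = 8, y_mulch = 2.
Reduced cost of garden beds: c₃ − yᵀa₃ = 15 − (8·1 + 2·5) = 15 − 18 = -3.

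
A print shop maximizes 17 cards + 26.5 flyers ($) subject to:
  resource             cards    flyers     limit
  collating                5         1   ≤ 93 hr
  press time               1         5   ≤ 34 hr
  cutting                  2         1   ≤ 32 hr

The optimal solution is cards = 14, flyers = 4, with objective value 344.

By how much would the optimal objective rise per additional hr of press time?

4

Check each constraint at x*: collating 74/93 (slack 19); press time 34/34 (tight); cutting 32/32 (tight).
By complementary slackness, y = 0 for the non-binding constraint.
Dual feasibility on the basic columns requires 1·y_press time + 2·y_cutting = 17, 5·y_press time + 1·y_cutting = 26.5.
This yields shadow prices y_press time = 4, y_cutting = 6.5.
Shadow price of press time = 4.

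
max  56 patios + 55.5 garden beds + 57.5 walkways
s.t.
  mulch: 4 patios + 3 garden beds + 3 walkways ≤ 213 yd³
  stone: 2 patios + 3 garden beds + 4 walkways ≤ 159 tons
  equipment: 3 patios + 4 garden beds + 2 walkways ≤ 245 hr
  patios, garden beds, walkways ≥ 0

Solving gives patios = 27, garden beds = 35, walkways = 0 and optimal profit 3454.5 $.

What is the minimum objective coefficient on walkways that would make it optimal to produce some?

64.5

Check each constraint at x*: mulch 213/213 (tight); stone 159/159 (tight); equipment 221/245 (slack 24).
By complementary slackness, y = 0 for the non-binding constraint.
Dual feasibility on the basic columns requires 4·y_mulch + 2·y_stone = 56, 3·y_mulch + 3·y_stone = 55.5.
Solving: y_mulch = 9.5, y_stone = 9.
walkways enters the basis when its profit ≥ yᵀa₃ = 9.5·3 + 9·4 = 64.5.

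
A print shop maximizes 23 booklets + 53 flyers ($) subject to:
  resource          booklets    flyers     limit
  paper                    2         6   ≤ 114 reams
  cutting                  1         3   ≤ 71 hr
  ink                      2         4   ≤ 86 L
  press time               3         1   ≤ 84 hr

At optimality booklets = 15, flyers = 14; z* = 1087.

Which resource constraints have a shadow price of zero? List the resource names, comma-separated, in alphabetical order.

paper: 114/114 (binding)
cutting: 57/71 (slack 14)
ink: 86/86 (binding)
press time: 59/84 (slack 25)
By complementary slackness, a constraint with positive slack has shadow price 0 → cutting, press time.

cutting, press time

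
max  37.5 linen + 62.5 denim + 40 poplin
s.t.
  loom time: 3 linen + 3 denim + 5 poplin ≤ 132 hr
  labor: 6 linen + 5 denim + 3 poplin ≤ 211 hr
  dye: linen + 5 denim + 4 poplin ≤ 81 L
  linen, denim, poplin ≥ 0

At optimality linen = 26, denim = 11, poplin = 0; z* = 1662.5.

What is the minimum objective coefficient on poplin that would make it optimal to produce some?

45

Binding: labor and dye. Non-binding: loom time (21 unused).
Slack constraints have shadow price 0 (complementary slackness).
From A_Bᵀ y = c: 6·y_labor + 1·y_dye = 37.5; 5·y_labor + 5·y_dye = 62.5.
Solving: y_labor = 5, y_dye = 7.5.
poplin enters the basis when its profit ≥ yᵀa₃ = 5·3 + 7.5·4 = 45.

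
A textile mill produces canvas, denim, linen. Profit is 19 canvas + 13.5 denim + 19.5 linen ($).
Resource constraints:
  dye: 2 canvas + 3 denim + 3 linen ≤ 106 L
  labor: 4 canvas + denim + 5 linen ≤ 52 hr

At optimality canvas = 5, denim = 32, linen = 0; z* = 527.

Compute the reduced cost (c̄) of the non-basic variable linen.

-6

Check each constraint at x*: dye 106/106 (tight); labor 52/52 (tight).
The binding rows give the dual system: 2·y_dye + 4·y_labor = 19 and 3·y_dye + 1·y_labor = 13.5.
→ y_dye = 3.5 and y_labor = 3.
Reduced cost of linen: c₃ − yᵀa₃ = 19.5 − (3.5·3 + 3·5) = 19.5 − 25.5 = -6.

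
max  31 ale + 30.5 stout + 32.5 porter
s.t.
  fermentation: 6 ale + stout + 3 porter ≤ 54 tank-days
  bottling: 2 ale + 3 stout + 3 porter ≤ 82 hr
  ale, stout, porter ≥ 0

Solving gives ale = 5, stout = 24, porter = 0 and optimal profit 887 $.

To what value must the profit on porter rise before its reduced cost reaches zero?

Check each constraint at x*: fermentation 54/54 (tight); bottling 82/82 (tight).
Dual feasibility on the basic columns requires 6·y_fermentation + 2·y_bottling = 31, 1·y_fermentation + 3·y_bottling = 30.5.
→ y_fermentation = 2 and y_bottling = 9.5.
porter enters the basis when its profit ≥ yᵀa₃ = 2·3 + 9.5·3 = 34.5.

34.5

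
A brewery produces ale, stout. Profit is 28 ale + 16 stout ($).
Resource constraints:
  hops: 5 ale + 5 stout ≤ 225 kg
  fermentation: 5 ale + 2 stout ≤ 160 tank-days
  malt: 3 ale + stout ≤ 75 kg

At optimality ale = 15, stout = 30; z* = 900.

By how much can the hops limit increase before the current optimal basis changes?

Binding constraints: hops, malt. The basis is B = [[5,5],[3,1]] with det -10.
Per unit increase in hops, x* moves by d = (-0.1, 0.3).
The basis stays optimal until ale reaches 0; allowable increase = 150 kg.

150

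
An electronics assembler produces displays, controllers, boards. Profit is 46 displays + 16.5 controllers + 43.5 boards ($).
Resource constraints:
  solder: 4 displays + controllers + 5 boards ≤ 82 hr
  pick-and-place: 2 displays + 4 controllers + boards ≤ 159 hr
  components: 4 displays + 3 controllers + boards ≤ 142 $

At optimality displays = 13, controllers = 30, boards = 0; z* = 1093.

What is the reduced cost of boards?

-4

Binding: solder and components. Non-binding: pick-and-place (13 unused).
Since pick-and-place is not tight, its dual is 0.
From A_Bᵀ y = c: 4·y_solder + 4·y_components = 46; 1·y_solder + 3·y_components = 16.5.
Solving: y_solder = 9, y_components = 2.5.
Reduced cost of boards: c₃ − yᵀa₃ = 43.5 − (9·5 + 2.5·1) = 43.5 − 47.5 = -4.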